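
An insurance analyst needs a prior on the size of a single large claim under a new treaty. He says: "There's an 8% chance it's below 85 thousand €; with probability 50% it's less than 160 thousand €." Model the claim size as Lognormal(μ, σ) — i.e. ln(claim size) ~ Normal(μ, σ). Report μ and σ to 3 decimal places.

μ ≈ 5.075, σ ≈ 0.450

If T ~ Lognormal(μ,σ) then ln T ~ Normal(μ,σ), so the p-quantile of ln T is μ + z_p·σ.
ln(85) = 4.443 and ln(160) = 5.075; z_{0.08} = -1.405, z_{0.5} = 0.
σ = (5.075 − 4.443)/(0 − (-1.405)) = 0.450.
μ = 4.443 − (-1.405)·0.450 = 5.075.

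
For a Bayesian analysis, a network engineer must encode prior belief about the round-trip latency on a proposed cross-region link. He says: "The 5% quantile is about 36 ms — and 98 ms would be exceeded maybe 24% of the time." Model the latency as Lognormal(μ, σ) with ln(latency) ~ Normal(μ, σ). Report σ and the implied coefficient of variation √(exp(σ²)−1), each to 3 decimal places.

σ ≈ 0.426, CV ≈ 0.446

If T ~ Lognormal(μ,σ) then ln T ~ Normal(μ,σ), so the p-quantile of ln T is μ + z_p·σ.
ln(36) = 3.584 and ln(98) = 4.585; z_{0.05} = -1.645, z_{0.76} = 0.7063.
σ = (4.585 − 3.584)/(0.7063 − (-1.645)) = 0.426.
μ = 3.584 − (-1.645)·0.426 = 4.284.
CV = √(exp(σ²)−1) = √(exp(0.1814)−1) = 0.446.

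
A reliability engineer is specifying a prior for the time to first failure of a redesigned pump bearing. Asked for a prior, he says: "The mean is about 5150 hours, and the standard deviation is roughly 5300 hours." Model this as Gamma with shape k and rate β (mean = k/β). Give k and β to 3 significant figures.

For Gamma(k, rate β): mean = k/β, variance = k/β², so CV = 1/√k.
CV = SD/mean = 5300/5150 = 1.029, hence k = 1/CV² = 0.944.
Then β = k/mean = 0.944/5150 = 0.000183.

k ≈ 0.944, β ≈ 0.000183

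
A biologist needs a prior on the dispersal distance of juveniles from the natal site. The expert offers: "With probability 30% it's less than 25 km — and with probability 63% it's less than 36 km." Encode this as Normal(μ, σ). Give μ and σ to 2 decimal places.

μ = 31.74, σ = 12.85

The p-quantile of Normal(μ,σ) is μ + z_p·σ, with z_{0.3} = -0.5244 and z_{0.63} = 0.3319.
Eliminate σ: μ = (z₂·x₁ − z₁·x₂)/(z₂ − z₁) = (0.3319·25 − (-0.5244)·36)/0.8563 = 31.74.
Then σ = (x₂ − x₁)/(z₂ − z₁) = (36 − 25)/0.8563 = 12.85.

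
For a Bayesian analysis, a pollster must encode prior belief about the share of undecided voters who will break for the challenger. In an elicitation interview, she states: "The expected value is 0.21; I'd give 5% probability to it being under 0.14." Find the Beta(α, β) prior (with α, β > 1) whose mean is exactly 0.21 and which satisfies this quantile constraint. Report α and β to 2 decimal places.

With mean 0.21 fixed, write α = 0.21s, β = 0.79s where s = α+β.
Need P(θ < 0.14) = 0.05 under Beta(0.21s, 0.79s). Normal approximation: (q−m)/√(m(1−m)/s) ≈ z_{0.05} = -1.64, so s ≈ 0.21·0.79·(-1.64)²/(0.14−0.21)² = 91.6.
At s = 91.6: P(θ<0.14) ≈ 0.039. Adjusting to match 0.05 gives s ≈ 80.34.
So α = 0.21·80.34 ≈ 16.87, β = 0.79·80.34 ≈ 63.47.

α ≈ 16.87, β ≈ 63.47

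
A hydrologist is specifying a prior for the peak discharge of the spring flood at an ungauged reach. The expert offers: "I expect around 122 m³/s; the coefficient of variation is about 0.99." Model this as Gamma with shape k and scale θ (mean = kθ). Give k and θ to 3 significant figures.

k ≈ 1.02, θ ≈ 120

For Gamma(k, scale θ): mean = kθ, variance = kθ², so CV = 1/√k.
CV = 0.99, hence k = 1/CV² = 1.02.
Then θ = mean/k = 122/1.02 = 120.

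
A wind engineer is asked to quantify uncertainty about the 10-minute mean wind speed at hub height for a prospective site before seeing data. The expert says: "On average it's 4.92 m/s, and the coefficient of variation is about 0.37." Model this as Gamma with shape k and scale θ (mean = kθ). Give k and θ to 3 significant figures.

For Gamma(k, scale θ): mean = kθ, variance = kθ², so CV = 1/√k.
CV = 0.37, hence k = 1/CV² = 7.3.
Then θ = mean/k = 4.92/7.3 = 0.674.

k ≈ 7.3, θ ≈ 0.674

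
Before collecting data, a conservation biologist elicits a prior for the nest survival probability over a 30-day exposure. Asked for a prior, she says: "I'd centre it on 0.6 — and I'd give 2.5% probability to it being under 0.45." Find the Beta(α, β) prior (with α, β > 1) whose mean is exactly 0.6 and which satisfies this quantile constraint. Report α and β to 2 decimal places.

α ≈ 25.24, β ≈ 16.83

With mean 0.6 fixed, write α = 0.6s, β = 0.4s where s = α+β.
Need P(θ < 0.45) = 0.025 under Beta(0.6s, 0.4s). Normal approximation: (q−m)/√(m(1−m)/s) ≈ z_{0.025} = -1.96, so s ≈ 0.6·0.4·(-1.96)²/(0.45−0.6)² = 41.0.
At s = 41.0: P(θ<0.45) ≈ 0.027. Adjusting to match 0.025 gives s ≈ 42.07.
So α = 0.6·42.07 ≈ 25.24, β = 0.4·42.07 ≈ 16.83.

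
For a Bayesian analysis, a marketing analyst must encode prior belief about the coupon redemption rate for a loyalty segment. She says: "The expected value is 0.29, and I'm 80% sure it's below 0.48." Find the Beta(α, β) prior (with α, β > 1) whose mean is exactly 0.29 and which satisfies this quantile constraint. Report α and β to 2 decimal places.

α ≈ 1.02, β ≈ 2.50

With mean 0.29 fixed, write α = 0.29s, β = 0.71s where s = α+β.
Need P(θ < 0.48) = 0.8 under Beta(0.29s, 0.71s). Normal approximation: (q−m)/√(m(1−m)/s) ≈ z_{0.8} = 0.842, so s ≈ 0.29·0.71·(0.842)²/(0.48−0.29)² = 4.0.
At s = 4.0: P(θ<0.48) ≈ 0.812. Adjusting to match 0.8 gives s ≈ 3.52.
So α = 0.29·3.52 ≈ 1.02, β = 0.71·3.52 ≈ 2.50.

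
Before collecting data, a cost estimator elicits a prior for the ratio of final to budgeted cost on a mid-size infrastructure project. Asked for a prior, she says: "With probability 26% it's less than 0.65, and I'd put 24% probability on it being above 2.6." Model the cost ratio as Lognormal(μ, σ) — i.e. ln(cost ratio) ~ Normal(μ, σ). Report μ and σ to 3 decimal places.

μ ≈ 0.230, σ ≈ 1.027

If T ~ Lognormal(μ,σ) then ln T ~ Normal(μ,σ), so the p-quantile of ln T is μ + z_p·σ.
ln(0.65) = -0.4308 and ln(2.6) = 0.9555; z_{0.26} = -0.6433, z_{0.76} = 0.7063.
σ = (0.9555 − -0.4308)/(0.7063 − (-0.6433)) = 1.027.
μ = -0.4308 − (-0.6433)·1.027 = 0.230.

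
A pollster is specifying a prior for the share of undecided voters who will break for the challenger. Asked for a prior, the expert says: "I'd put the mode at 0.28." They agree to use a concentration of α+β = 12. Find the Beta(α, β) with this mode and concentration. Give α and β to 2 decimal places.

For α,β > 1 the Beta mode is (α−1)/(α+β−2). With α+β = 12, the mode is (α−1)/10.
Set (α−1)/10 = 0.28 → α = 1 + 0.28·10 = 3.80.
β = 12 − α = 8.20.

α = 3.80, β = 8.20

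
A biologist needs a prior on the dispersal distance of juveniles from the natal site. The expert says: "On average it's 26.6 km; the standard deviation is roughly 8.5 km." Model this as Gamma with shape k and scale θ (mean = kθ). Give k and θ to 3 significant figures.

k ≈ 9.79, θ ≈ 2.72

For Gamma(k, scale θ): mean = kθ, variance = kθ², so CV = 1/√k.
CV = SD/mean = 8.5/26.6 = 0.3195, hence k = 1/CV² = 9.79.
Then θ = mean/k = 26.6/9.79 = 2.72.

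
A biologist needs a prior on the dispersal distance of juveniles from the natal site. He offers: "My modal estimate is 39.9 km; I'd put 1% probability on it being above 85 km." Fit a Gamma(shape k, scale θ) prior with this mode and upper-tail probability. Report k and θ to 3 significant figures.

Gamma(k,θ) with k>1 has mode (k−1)θ, so θ = 39.9/(k−1).
Need P(X < 85) = 0.99 with θ tied to k this way. Start at k = 2, θ = 39.9: P(X<85) ≈ 0.628.
Too low — raise k to concentrate. Iterating converges to k ≈ 9.48.
Then θ = 39.9/(9.48−1) ≈ 4.7.

k ≈ 9.48, θ ≈ 4.7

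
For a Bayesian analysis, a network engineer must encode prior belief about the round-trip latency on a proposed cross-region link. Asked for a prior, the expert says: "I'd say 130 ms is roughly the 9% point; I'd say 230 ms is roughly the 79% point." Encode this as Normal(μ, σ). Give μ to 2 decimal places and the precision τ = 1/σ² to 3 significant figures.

μ = 192.44, τ = 0.000461

The p-quantile of Normal(μ,σ) is μ + z_p·σ, with z_{0.09} = -1.341 and z_{0.79} = 0.8064.
Eliminate σ: μ = (z₂·x₁ − z₁·x₂)/(z₂ − z₁) = (0.8064·130 − (-1.341)·230)/2.147 = 192.44.
Then σ = (x₂ − x₁)/(z₂ − z₁) = (230 − 130)/2.147 = 46.57.
Precision τ = 1/σ² = 1/46.57² = 0.000461.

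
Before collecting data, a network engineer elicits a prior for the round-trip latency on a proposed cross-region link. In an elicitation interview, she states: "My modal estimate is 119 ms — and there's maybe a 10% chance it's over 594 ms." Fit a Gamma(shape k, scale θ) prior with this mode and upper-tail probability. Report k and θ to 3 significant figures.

Gamma(k,θ) with k>1 has mode (k−1)θ, so θ = 119/(k−1).
Need P(X < 594) = 0.9 with θ tied to k this way. Start at k = 2, θ = 119: P(X<594) ≈ 0.959.
Too high — lower k to spread out. Iterating converges to k ≈ 1.68.
Then θ = 119/(1.68−1) ≈ 174.

k ≈ 1.68, θ ≈ 174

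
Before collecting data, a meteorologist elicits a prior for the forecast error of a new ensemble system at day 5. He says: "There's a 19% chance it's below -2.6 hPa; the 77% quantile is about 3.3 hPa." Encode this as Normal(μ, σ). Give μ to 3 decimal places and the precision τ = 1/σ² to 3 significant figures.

μ = 0.604, τ = 0.0751

The p-quantile of Normal(μ,σ) is μ + z_p·σ, with z_{0.19} = -0.8779 and z_{0.77} = 0.7388.
Eliminate σ: μ = (z₂·x₁ − z₁·x₂)/(z₂ − z₁) = (0.7388·-2.6 − (-0.8779)·3.3)/1.617 = 0.604.
Then σ = (x₂ − x₁)/(z₂ − z₁) = (3.3 − -2.6)/1.617 = 3.649.
Precision τ = 1/σ² = 1/3.649² = 0.0751.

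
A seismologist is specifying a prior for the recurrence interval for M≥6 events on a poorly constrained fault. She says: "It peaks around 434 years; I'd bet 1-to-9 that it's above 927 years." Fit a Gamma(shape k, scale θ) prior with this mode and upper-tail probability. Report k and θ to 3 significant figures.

Gamma(k,θ) with k>1 has mode (k−1)θ, so θ = 434/(k−1).
Need P(X < 927) = 0.9 with θ tied to k this way. Start at k = 2, θ = 434: P(X<927) ≈ 0.630.
Too low — raise k to concentrate. Iterating converges to k ≈ 4.34.
Then θ = 434/(4.34−1) ≈ 130.

k ≈ 4.34, θ ≈ 130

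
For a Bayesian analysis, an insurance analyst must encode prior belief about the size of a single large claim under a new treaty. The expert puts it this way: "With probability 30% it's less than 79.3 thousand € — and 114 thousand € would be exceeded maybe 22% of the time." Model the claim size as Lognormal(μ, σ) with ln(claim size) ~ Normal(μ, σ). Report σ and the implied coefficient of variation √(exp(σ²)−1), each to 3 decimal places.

If T ~ Lognormal(μ,σ) then ln T ~ Normal(μ,σ), so the p-quantile of ln T is μ + z_p·σ.
ln(79.3) = 4.373 and ln(114) = 4.736; z_{0.3} = -0.5244, z_{0.78} = 0.7722.
σ = (4.736 − 4.373)/(0.7722 − (-0.5244)) = 0.280.
μ = 4.373 − (-0.5244)·0.280 = 4.520.
CV = √(exp(σ²)−1) = √(exp(0.0784)−1) = 0.286.

σ ≈ 0.280, CV ≈ 0.286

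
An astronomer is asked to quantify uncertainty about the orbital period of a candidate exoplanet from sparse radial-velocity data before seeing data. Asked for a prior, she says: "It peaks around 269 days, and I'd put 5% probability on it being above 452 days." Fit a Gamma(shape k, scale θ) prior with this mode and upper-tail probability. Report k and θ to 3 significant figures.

k ≈ 11.4, θ ≈ 25.9

Gamma(k,θ) with k>1 has mode (k−1)θ, so θ = 269/(k−1).
Need P(X < 452) = 0.95 with θ tied to k this way. Start at k = 2, θ = 269: P(X<452) ≈ 0.501.
Too low — raise k to concentrate. Iterating converges to k ≈ 11.4.
Then θ = 269/(11.4−1) ≈ 25.9.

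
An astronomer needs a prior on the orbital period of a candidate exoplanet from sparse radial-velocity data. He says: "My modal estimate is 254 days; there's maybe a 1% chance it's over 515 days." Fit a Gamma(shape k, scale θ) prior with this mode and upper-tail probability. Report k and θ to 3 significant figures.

k ≈ 10.8, θ ≈ 25.9

Gamma(k,θ) with k>1 has mode (k−1)θ, so θ = 254/(k−1).
Need P(X < 515) = 0.99 with θ tied to k this way. Start at k = 2, θ = 254: P(X<515) ≈ 0.601.
Too low — raise k to concentrate. Iterating converges to k ≈ 10.8.
Then θ = 254/(10.8−1) ≈ 25.9.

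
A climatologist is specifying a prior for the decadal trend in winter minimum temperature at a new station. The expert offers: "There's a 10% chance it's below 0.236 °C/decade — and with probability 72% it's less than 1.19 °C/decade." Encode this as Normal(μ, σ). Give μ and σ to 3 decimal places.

For Normal(μ,σ), the p-quantile is μ + z_p·σ. Here z_{0.1} = -1.282, z_{0.72} = 0.5828.
So 0.236 = μ − 1.282σ and 1.19 = μ + 0.5828σ.
Subtracting: σ = (1.19 − 0.236)/(0.5828 − (-1.282)) = 0.512.
Then μ = 0.236 − (-1.282)·0.512 = 0.892.

μ = 0.892, σ = 0.512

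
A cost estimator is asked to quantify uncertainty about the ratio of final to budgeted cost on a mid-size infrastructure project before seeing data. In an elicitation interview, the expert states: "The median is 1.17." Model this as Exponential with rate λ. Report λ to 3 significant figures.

Exponential median = ln 2 / λ, so λ = ln 2 / 1.17 = 0.592.

λ ≈ 0.592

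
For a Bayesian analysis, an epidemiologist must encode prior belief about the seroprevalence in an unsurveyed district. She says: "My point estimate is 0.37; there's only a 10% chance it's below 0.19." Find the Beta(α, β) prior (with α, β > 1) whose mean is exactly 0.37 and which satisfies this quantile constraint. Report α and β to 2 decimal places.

α ≈ 3.93, β ≈ 6.69

With mean 0.37 fixed, write α = 0.37s, β = 0.63s where s = α+β.
Need P(θ < 0.19) = 0.1 under Beta(0.37s, 0.63s). Normal approximation: (q−m)/√(m(1−m)/s) ≈ z_{0.1} = -1.28, so s ≈ 0.37·0.63·(-1.28)²/(0.19−0.37)² = 11.8.
At s = 11.8: P(θ<0.19) ≈ 0.087. Adjusting to match 0.1 gives s ≈ 10.62.
So α = 0.37·10.62 ≈ 3.93, β = 0.63·10.62 ≈ 6.69.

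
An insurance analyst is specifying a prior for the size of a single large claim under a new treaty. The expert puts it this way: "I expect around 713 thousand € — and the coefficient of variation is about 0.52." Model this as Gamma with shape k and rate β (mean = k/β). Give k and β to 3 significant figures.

For Gamma(k, rate β): mean = k/β, variance = k/β², so CV = 1/√k.
CV = 0.52, hence k = 1/CV² = 3.7.
Then β = k/mean = 3.7/713 = 0.00519.

k ≈ 3.7, β ≈ 0.00519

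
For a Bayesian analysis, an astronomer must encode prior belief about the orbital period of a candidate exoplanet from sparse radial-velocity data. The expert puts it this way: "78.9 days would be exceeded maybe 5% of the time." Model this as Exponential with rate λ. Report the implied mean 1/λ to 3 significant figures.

P(T > 78.9) = e^(−λ·78.9) = 0.05, so λ = −ln(0.05)/78.9 = 0.038.
Mean = 1/λ = 26.3 days.

mean ≈ 26.3 days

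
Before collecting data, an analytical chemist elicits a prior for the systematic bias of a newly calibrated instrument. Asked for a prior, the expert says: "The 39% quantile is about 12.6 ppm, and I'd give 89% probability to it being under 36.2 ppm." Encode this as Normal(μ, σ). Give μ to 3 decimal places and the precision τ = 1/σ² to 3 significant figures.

μ = 16.978, τ = 0.00407

For Normal(μ,σ), the p-quantile is μ + z_p·σ. Here z_{0.39} = -0.2793, z_{0.89} = 1.227.
So 12.6 = μ − 0.2793σ and 36.2 = μ + 1.227σ.
Subtracting: σ = (36.2 − 12.6)/(1.227 − (-0.2793)) = 15.672.
Then μ = 12.6 − (-0.2793)·15.672 = 16.978.
Precision τ = 1/σ² = 1/15.67² = 0.00407.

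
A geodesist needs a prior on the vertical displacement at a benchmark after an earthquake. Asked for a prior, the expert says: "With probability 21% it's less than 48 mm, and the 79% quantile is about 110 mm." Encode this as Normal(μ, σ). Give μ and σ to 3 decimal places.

For Normal(μ,σ), the p-quantile is μ + z_p·σ. Here z_{0.21} = -0.8064, z_{0.79} = 0.8064.
So 48 = μ − 0.8064σ and 110 = μ + 0.8064σ.
Subtracting: σ = (110 − 48)/(0.8064 − (-0.8064)) = 38.441.
Then μ = 48 − (-0.8064)·38.441 = 79.000.

μ = 79.000, σ = 38.441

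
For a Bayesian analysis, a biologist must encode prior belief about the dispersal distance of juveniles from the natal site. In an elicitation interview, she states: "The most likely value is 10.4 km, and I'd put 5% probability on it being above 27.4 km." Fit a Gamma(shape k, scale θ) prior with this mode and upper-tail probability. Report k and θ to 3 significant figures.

k ≈ 3.88, θ ≈ 3.62

Gamma(k,θ) with k>1 has mode (k−1)θ, so θ = 10.4/(k−1).
Need P(X < 27.4) = 0.95 with θ tied to k this way. Start at k = 2, θ = 10.4: P(X<27.4) ≈ 0.739.
Too low — raise k to concentrate. Iterating converges to k ≈ 3.88.
Then θ = 10.4/(3.88−1) ≈ 3.62.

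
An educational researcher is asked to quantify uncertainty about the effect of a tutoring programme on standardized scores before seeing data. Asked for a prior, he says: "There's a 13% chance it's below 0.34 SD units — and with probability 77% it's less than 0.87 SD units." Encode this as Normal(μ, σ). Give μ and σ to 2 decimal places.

For Normal(μ,σ), the p-quantile is μ + z_p·σ. Here z_{0.13} = -1.126, z_{0.77} = 0.7388.
So 0.34 = μ − 1.126σ and 0.87 = μ + 0.7388σ.
Subtracting: σ = (0.87 − 0.34)/(0.7388 − (-1.126)) = 0.28.
Then μ = 0.34 − (-1.126)·0.28 = 0.66.

μ = 0.66, σ = 0.28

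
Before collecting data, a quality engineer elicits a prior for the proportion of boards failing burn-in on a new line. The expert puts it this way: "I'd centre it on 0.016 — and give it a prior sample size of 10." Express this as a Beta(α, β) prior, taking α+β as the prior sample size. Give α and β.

Under the effective-sample-size interpretation, Beta(α, β) has prior mean α/(α+β) and prior sample size α+β.
So α+β = 10 and α/(α+β) = 0.016, giving α = 0.016·10 = 0.16 and β = 10 − 0.16 = 9.84.

α = 0.16, β = 9.84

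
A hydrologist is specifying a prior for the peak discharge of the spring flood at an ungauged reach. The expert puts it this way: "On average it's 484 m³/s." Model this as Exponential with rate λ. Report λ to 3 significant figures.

Exponential mean = 1/λ, so λ = 1/484.0 = 0.00207.

λ ≈ 0.00207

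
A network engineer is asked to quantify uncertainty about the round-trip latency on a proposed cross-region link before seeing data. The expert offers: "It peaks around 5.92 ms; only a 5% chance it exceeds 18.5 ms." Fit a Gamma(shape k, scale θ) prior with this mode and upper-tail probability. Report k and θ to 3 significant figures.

k ≈ 3.03, θ ≈ 2.92

Gamma(k,θ) with k>1 has mode (k−1)θ, so θ = 5.92/(k−1).
Need P(X < 18.5) = 0.95 with θ tied to k this way. Start at k = 2, θ = 5.92: P(X<18.5) ≈ 0.819.
Too low — raise k to concentrate. Iterating converges to k ≈ 3.03.
Then θ = 5.92/(3.03−1) ≈ 2.92.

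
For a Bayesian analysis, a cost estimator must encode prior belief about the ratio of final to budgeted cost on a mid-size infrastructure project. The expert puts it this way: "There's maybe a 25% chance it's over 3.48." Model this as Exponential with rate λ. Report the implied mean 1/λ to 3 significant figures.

mean ≈ 2.51

P(T > 3.48) = e^(−λ·3.48) = 0.25, so λ = −ln(0.25)/3.48 = 0.398.
Mean = 1/λ = 2.51.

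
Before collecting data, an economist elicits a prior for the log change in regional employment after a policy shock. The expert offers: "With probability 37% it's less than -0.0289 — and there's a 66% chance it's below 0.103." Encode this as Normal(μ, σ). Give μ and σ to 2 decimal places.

The p-quantile of Normal(μ,σ) is μ + z_p·σ, with z_{0.37} = -0.3319 and z_{0.66} = 0.4125.
Eliminate σ: μ = (z₂·x₁ − z₁·x₂)/(z₂ − z₁) = (0.4125·-0.0289 − (-0.3319)·0.103)/0.7443 = 0.03.
Then σ = (x₂ − x₁)/(z₂ − z₁) = (0.103 − -0.0289)/0.7443 = 0.18.

μ = 0.03, σ = 0.18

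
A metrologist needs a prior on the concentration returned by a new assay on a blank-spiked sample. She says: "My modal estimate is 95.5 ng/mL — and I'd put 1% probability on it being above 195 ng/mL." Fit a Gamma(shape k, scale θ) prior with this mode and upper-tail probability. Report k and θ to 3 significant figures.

Gamma(k,θ) with k>1 has mode (k−1)θ, so θ = 95.5/(k−1).
Need P(X < 195) = 0.99 with θ tied to k this way. Start at k = 2, θ = 95.5: P(X<195) ≈ 0.605.
Too low — raise k to concentrate. Iterating converges to k ≈ 10.6.
Then θ = 95.5/(10.6−1) ≈ 9.95.

k ≈ 10.6, θ ≈ 9.95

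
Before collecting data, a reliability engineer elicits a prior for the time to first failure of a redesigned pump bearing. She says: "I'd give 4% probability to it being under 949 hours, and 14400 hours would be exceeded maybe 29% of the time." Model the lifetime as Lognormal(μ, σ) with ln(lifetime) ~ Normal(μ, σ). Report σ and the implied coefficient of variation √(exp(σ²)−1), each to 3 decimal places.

If T ~ Lognormal(μ,σ) then ln T ~ Normal(μ,σ), so the p-quantile of ln T is μ + z_p·σ.
ln(949) = 6.855 and ln(14400) = 9.575; z_{0.04} = -1.751, z_{0.71} = 0.5534.
σ = (9.575 − 6.855)/(0.5534 − (-1.751)) = 1.180.
μ = 6.855 − (-1.751)·1.180 = 8.922.
CV = √(exp(σ²)−1) = √(exp(1.3932)−1) = 1.740.

σ ≈ 1.180, CV ≈ 1.740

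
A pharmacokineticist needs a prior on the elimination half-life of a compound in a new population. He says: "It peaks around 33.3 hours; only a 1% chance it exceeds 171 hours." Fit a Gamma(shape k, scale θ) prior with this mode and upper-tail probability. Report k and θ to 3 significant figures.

Gamma(k,θ) with k>1 has mode (k−1)θ, so θ = 33.3/(k−1).
Need P(X < 171) = 0.99 with θ tied to k this way. Start at k = 2, θ = 33.3: P(X<171) ≈ 0.964.
Too low — raise k to concentrate. Iterating converges to k ≈ 2.45.
Then θ = 33.3/(2.45−1) ≈ 22.9.

k ≈ 2.45, θ ≈ 22.9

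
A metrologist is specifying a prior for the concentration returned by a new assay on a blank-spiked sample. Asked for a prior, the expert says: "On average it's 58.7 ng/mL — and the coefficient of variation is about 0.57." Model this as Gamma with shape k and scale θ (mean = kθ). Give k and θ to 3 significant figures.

k ≈ 3.08, θ ≈ 19.1

For Gamma(k, scale θ): mean = kθ, variance = kθ², so CV = 1/√k.
CV = 0.57, hence k = 1/CV² = 3.08.
Then θ = mean/k = 58.7/3.08 = 19.1.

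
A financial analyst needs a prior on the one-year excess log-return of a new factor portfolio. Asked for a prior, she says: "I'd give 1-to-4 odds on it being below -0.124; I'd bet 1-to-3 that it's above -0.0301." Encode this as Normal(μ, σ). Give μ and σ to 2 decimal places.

For Normal(μ,σ), the p-quantile is μ + z_p·σ. Here z_{0.2} = -0.8416, z_{0.75} = 0.6745.
So -0.124 = μ − 0.8416σ and -0.0301 = μ + 0.6745σ.
Subtracting: σ = (-0.0301 − -0.124)/(0.6745 − (-0.8416)) = 0.06.
Then μ = -0.124 − (-0.8416)·0.06 = -0.07.

μ = -0.07, σ = 0.06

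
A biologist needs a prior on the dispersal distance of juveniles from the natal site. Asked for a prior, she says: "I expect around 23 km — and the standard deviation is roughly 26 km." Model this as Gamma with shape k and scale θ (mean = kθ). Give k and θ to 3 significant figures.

k ≈ 0.783, θ ≈ 29.4

For Gamma(k, scale θ): mean = kθ, variance = kθ², so CV = 1/√k.
CV = SD/mean = 26/23 = 1.13, hence k = 1/CV² = 0.783.
Then θ = mean/k = 23/0.783 = 29.4.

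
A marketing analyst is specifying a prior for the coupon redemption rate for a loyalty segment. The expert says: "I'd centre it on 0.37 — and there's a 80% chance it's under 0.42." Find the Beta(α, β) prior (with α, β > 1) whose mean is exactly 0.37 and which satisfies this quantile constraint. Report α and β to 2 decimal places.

With mean 0.37 fixed, write α = 0.37s, β = 0.63s where s = α+β.
Need P(θ < 0.42) = 0.8 under Beta(0.37s, 0.63s). Normal approximation: (q−m)/√(m(1−m)/s) ≈ z_{0.8} = 0.842, so s ≈ 0.37·0.63·(0.842)²/(0.42−0.37)² = 66.0.
At s = 66.0: P(θ<0.42) ≈ 0.802. Adjusting to match 0.8 gives s ≈ 65.09.
So α = 0.37·65.09 ≈ 24.08, β = 0.63·65.09 ≈ 41.01.

α ≈ 24.08, β ≈ 41.01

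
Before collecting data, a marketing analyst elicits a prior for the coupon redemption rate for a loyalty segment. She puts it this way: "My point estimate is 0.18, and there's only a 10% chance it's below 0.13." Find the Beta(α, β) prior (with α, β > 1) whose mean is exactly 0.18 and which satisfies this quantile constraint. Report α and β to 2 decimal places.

With mean 0.18 fixed, write α = 0.18s, β = 0.82s where s = α+β.
Need P(θ < 0.13) = 0.1 under Beta(0.18s, 0.82s). Normal approximation: (q−m)/√(m(1−m)/s) ≈ z_{0.1} = -1.28, so s ≈ 0.18·0.82·(-1.28)²/(0.13−0.18)² = 97.0.
At s = 97.0: P(θ<0.13) ≈ 0.091. Adjusting to match 0.1 gives s ≈ 90.08.
So α = 0.18·90.08 ≈ 16.21, β = 0.82·90.08 ≈ 73.86.

α ≈ 16.21, β ≈ 73.86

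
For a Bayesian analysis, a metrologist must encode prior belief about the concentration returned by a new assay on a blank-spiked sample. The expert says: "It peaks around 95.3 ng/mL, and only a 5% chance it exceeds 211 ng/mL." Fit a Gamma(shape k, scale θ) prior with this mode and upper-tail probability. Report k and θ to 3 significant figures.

Gamma(k,θ) with k>1 has mode (k−1)θ, so θ = 95.3/(k−1).
Need P(X < 211) = 0.95 with θ tied to k this way. Start at k = 2, θ = 95.3: P(X<211) ≈ 0.649.
Too low — raise k to concentrate. Iterating converges to k ≈ 5.35.
Then θ = 95.3/(5.35−1) ≈ 21.9.

k ≈ 5.35, θ ≈ 21.9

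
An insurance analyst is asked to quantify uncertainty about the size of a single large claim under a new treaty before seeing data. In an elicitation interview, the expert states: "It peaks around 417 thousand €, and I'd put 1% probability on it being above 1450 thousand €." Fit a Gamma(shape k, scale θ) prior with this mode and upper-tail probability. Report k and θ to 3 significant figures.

k ≈ 3.79, θ ≈ 149

Gamma(k,θ) with k>1 has mode (k−1)θ, so θ = 417/(k−1).
Need P(X < 1450) = 0.99 with θ tied to k this way. Start at k = 2, θ = 417: P(X<1450) ≈ 0.862.
Too low — raise k to concentrate. Iterating converges to k ≈ 3.79.
Then θ = 417/(3.79−1) ≈ 149.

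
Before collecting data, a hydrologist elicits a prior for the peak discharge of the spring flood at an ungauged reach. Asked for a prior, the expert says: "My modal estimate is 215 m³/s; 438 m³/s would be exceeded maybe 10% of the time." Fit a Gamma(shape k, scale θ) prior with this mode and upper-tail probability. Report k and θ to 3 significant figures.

Gamma(k,θ) with k>1 has mode (k−1)θ, so θ = 215/(k−1).
Need P(X < 438) = 0.9 with θ tied to k this way. Start at k = 2, θ = 215: P(X<438) ≈ 0.604.
Too low — raise k to concentrate. Iterating converges to k ≈ 4.79.
Then θ = 215/(4.79−1) ≈ 56.7.

k ≈ 4.79, θ ≈ 56.7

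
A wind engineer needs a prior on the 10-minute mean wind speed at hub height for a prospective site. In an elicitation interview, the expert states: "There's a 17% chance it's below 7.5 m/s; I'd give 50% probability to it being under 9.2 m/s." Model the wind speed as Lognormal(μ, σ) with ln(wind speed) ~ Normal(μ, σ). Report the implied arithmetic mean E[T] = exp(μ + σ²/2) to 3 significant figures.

If T ~ Lognormal(μ,σ) then ln T ~ Normal(μ,σ), so the p-quantile of ln T is μ + z_p·σ.
ln(7.5) = 2.015 and ln(9.2) = 2.219; z_{0.17} = -0.9542, z_{0.5} = 0.
σ = (2.219 − 2.015)/(0 − (-0.9542)) = 0.214.
μ = 2.015 − (-0.9542)·0.214 = 2.219.
E[T] = exp(μ + σ²/2) = exp(2.219 + 0.0229) = 9.41 m/s.

E[T] ≈ 9.41 m/s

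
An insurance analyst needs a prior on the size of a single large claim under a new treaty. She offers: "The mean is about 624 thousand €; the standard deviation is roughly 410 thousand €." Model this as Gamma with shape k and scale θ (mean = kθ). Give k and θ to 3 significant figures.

k ≈ 2.32, θ ≈ 269

For Gamma(k, scale θ): mean = kθ, variance = kθ², so CV = 1/√k.
CV = SD/mean = 410/624 = 0.6571, hence k = 1/CV² = 2.32.
Then θ = mean/k = 624/2.32 = 269.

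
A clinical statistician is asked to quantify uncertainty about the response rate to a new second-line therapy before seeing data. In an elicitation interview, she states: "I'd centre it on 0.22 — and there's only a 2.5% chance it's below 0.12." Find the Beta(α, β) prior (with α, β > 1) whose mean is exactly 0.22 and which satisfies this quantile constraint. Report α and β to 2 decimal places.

With mean 0.22 fixed, write α = 0.22s, β = 0.78s where s = α+β.
Need P(θ < 0.12) = 0.025 under Beta(0.22s, 0.78s). Normal approximation: (q−m)/√(m(1−m)/s) ≈ z_{0.025} = -1.96, so s ≈ 0.22·0.78·(-1.96)²/(0.12−0.22)² = 65.9.
At s = 65.9: P(θ<0.12) ≈ 0.014. Adjusting to match 0.025 gives s ≈ 52.66.
So α = 0.22·52.66 ≈ 11.59, β = 0.78·52.66 ≈ 41.07.

α ≈ 11.59, β ≈ 41.07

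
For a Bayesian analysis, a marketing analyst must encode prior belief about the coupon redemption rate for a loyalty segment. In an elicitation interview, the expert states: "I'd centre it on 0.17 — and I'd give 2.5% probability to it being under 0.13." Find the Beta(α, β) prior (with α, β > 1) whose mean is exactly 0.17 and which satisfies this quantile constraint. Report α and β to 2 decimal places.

With mean 0.17 fixed, write α = 0.17s, β = 0.83s where s = α+β.
Need P(θ < 0.13) = 0.025 under Beta(0.17s, 0.83s). Normal approximation: (q−m)/√(m(1−m)/s) ≈ z_{0.025} = -1.96, so s ≈ 0.17·0.83·(-1.96)²/(0.13−0.17)² = 338.8.
At s = 338.8: P(θ<0.13) ≈ 0.019. Adjusting to match 0.025 gives s ≈ 304.56.
So α = 0.17·304.56 ≈ 51.77, β = 0.83·304.56 ≈ 252.78.

α ≈ 51.77, β ≈ 252.78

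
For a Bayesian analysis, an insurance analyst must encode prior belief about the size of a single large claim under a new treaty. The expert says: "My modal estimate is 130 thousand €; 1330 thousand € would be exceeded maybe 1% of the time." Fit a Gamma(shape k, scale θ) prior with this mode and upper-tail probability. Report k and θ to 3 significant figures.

k ≈ 1.57, θ ≈ 229

Gamma(k,θ) with k>1 has mode (k−1)θ, so θ = 130/(k−1).
Need P(X < 1330) = 0.99 with θ tied to k this way. Start at k = 2, θ = 130: P(X<1330) ≈ 1.000.
Too high — lower k to spread out. Iterating converges to k ≈ 1.57.
Then θ = 130/(1.57−1) ≈ 229.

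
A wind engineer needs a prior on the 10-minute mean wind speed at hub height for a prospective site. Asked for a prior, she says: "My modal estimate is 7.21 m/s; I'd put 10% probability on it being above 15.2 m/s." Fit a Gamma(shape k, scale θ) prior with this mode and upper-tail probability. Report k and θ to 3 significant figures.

Gamma(k,θ) with k>1 has mode (k−1)θ, so θ = 7.21/(k−1).
Need P(X < 15.2) = 0.9 with θ tied to k this way. Start at k = 2, θ = 7.21: P(X<15.2) ≈ 0.622.
Too low — raise k to concentrate. Iterating converges to k ≈ 4.45.
Then θ = 7.21/(4.45−1) ≈ 2.09.

k ≈ 4.45, θ ≈ 2.09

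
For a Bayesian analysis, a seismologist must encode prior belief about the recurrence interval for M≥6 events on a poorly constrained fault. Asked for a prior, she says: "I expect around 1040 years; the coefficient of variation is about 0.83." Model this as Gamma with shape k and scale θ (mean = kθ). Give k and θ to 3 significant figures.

For Gamma(k, scale θ): mean = kθ, variance = kθ², so CV = 1/√k.
CV = 0.83, hence k = 1/CV² = 1.45.
Then θ = mean/k = 1040/1.45 = 716.

k ≈ 1.45, θ ≈ 716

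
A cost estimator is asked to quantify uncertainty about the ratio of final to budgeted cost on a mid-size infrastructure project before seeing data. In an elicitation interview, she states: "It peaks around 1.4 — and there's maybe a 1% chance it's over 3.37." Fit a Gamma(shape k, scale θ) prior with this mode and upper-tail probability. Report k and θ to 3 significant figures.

Gamma(k,θ) with k>1 has mode (k−1)θ, so θ = 1.4/(k−1).
Need P(X < 3.37) = 0.99 with θ tied to k this way. Start at k = 2, θ = 1.4: P(X<3.37) ≈ 0.693.
Too low — raise k to concentrate. Iterating converges to k ≈ 7.13.
Then θ = 1.4/(7.13−1) ≈ 0.228.

k ≈ 7.13, θ ≈ 0.228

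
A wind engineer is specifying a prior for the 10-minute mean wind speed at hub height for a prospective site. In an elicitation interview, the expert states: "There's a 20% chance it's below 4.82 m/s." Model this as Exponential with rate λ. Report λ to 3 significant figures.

λ ≈ 0.0463

P(T < 4.82) = 1 − e^(−λ·4.82) = 0.2, so λ = −ln(1−0.2)/4.82 = −ln(0.8)/4.82 = 0.0463.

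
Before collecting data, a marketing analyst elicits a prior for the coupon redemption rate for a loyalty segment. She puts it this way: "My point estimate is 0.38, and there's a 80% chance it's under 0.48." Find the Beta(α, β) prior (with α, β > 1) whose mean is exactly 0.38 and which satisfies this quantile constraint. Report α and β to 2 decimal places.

With mean 0.38 fixed, write α = 0.38s, β = 0.62s where s = α+β.
Need P(θ < 0.48) = 0.8 under Beta(0.38s, 0.62s). Normal approximation: (q−m)/√(m(1−m)/s) ≈ z_{0.8} = 0.842, so s ≈ 0.38·0.62·(0.842)²/(0.48−0.38)² = 16.7.
At s = 16.7: P(θ<0.48) ≈ 0.803. Adjusting to match 0.8 gives s ≈ 16.30.
So α = 0.38·16.30 ≈ 6.20, β = 0.62·16.30 ≈ 10.11.

α ≈ 6.20, β ≈ 10.11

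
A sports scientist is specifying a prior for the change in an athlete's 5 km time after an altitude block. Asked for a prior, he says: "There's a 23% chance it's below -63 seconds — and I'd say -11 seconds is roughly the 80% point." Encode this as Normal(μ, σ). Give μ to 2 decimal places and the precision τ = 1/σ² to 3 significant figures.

The p-quantile of Normal(μ,σ) is μ + z_p·σ, with z_{0.23} = -0.7388 and z_{0.8} = 0.8416.
Eliminate σ: μ = (z₂·x₁ − z₁·x₂)/(z₂ − z₁) = (0.8416·-63 − (-0.7388)·-11)/1.58 = -38.69.
Then σ = (x₂ − x₁)/(z₂ − z₁) = (-11 − -63)/1.58 = 32.90.
Precision τ = 1/σ² = 1/32.9² = 0.000924.

μ = -38.69, τ = 0.000924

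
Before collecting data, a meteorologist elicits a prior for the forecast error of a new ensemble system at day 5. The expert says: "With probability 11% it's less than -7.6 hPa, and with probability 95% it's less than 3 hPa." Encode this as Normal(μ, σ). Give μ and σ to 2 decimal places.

For Normal(μ,σ), the p-quantile is μ + z_p·σ. Here z_{0.11} = -1.227, z_{0.95} = 1.645.
So -7.6 = μ − 1.227σ and 3 = μ + 1.645σ.
Subtracting: σ = (3 − -7.6)/(1.645 − (-1.227)) = 3.69.
Then μ = -7.6 − (-1.227)·3.69 = -3.07.

μ = -3.07, σ = 3.69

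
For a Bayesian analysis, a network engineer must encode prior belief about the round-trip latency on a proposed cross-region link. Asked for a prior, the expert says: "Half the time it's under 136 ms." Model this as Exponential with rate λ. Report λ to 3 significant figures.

λ ≈ 0.0051

Exponential median = ln 2 / λ, so λ = ln 2 / 136.0 = 0.0051.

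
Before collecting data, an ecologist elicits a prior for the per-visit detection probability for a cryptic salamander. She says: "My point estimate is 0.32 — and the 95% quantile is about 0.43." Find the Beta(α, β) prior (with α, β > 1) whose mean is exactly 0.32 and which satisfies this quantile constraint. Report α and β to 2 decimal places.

With mean 0.32 fixed, write α = 0.32s, β = 0.68s where s = α+β.
Need P(θ < 0.43) = 0.95 under Beta(0.32s, 0.68s). Normal approximation: (q−m)/√(m(1−m)/s) ≈ z_{0.95} = 1.64, so s ≈ 0.32·0.68·(1.64)²/(0.43−0.32)² = 48.7.
At s = 48.7: P(θ<0.43) ≈ 0.945. Adjusting to match 0.95 gives s ≈ 51.40.
So α = 0.32·51.40 ≈ 16.45, β = 0.68·51.40 ≈ 34.95.

α ≈ 16.45, β ≈ 34.95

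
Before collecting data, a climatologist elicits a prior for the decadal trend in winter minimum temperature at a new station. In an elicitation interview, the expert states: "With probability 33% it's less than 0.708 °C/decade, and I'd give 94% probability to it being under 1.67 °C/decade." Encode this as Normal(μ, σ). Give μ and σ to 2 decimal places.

μ = 0.92, σ = 0.48

For Normal(μ,σ), the p-quantile is μ + z_p·σ. Here z_{0.33} = -0.4399, z_{0.94} = 1.555.
So 0.708 = μ − 0.4399σ and 1.67 = μ + 1.555σ.
Subtracting: σ = (1.67 − 0.708)/(1.555 − (-0.4399)) = 0.48.
Then μ = 0.708 − (-0.4399)·0.48 = 0.92.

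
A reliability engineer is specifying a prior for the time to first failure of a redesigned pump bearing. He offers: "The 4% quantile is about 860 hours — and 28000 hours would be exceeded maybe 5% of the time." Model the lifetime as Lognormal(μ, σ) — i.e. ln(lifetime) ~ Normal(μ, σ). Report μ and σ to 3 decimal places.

μ ≈ 8.553, σ ≈ 1.026

If T ~ Lognormal(μ,σ) then ln T ~ Normal(μ,σ), so the p-quantile of ln T is μ + z_p·σ.
ln(860) = 6.757 and ln(28000) = 10.24; z_{0.04} = -1.751, z_{0.95} = 1.645.
σ = (10.24 − 6.757)/(1.645 − (-1.751)) = 1.026.
μ = 6.757 − (-1.751)·1.026 = 8.553.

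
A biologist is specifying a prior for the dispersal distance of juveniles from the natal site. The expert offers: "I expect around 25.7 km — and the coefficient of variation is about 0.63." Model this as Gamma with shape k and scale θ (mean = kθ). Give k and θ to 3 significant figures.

For Gamma(k, scale θ): mean = kθ, variance = kθ², so CV = 1/√k.
CV = 0.63, hence k = 1/CV² = 2.52.
Then θ = mean/k = 25.7/2.52 = 10.2.

k ≈ 2.52, θ ≈ 10.2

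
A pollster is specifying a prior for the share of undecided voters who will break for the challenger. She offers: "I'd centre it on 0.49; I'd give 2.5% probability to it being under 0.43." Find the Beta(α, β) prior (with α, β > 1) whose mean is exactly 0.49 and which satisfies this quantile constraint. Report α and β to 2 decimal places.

With mean 0.49 fixed, write α = 0.49s, β = 0.51s where s = α+β.
Need P(θ < 0.43) = 0.025 under Beta(0.49s, 0.51s). Normal approximation: (q−m)/√(m(1−m)/s) ≈ z_{0.025} = -1.96, so s ≈ 0.49·0.51·(-1.96)²/(0.43−0.49)² = 266.7.
At s = 266.7: P(θ<0.43) ≈ 0.025. Adjusting to match 0.025 gives s ≈ 264.60.
So α = 0.49·264.60 ≈ 129.65, β = 0.51·264.60 ≈ 134.95.

α ≈ 129.65, β ≈ 134.95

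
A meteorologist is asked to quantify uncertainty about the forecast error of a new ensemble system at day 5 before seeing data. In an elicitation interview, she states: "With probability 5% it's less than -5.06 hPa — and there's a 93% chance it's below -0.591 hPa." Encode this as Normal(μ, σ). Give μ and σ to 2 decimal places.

μ = -2.70, σ = 1.43

The p-quantile of Normal(μ,σ) is μ + z_p·σ, with z_{0.05} = -1.645 and z_{0.93} = 1.476.
Eliminate σ: μ = (z₂·x₁ − z₁·x₂)/(z₂ − z₁) = (1.476·-5.06 − (-1.645)·-0.591)/3.121 = -2.70.
Then σ = (x₂ − x₁)/(z₂ − z₁) = (-0.591 − -5.06)/3.121 = 1.43.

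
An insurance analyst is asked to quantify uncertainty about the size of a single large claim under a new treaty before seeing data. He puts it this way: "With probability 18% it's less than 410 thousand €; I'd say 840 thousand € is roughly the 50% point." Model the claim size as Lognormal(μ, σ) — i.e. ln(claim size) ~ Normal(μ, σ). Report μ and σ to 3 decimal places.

If T ~ Lognormal(μ,σ) then ln T ~ Normal(μ,σ), so the p-quantile of ln T is μ + z_p·σ.
ln(410) = 6.016 and ln(840) = 6.733; z_{0.18} = -0.9154, z_{0.5} = 0.
σ = (6.733 − 6.016)/(0 − (-0.9154)) = 0.784.
μ = 6.016 − (-0.9154)·0.784 = 6.733.

μ ≈ 6.733, σ ≈ 0.784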